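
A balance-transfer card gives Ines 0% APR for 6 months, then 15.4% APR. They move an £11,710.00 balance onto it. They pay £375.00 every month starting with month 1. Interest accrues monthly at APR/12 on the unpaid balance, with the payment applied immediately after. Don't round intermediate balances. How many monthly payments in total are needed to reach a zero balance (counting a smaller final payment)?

37 months

Promo months 1–6 at r₀ = 0%/12 = 0; months 7+ at r₁ = 15.4%/12 = 0.0128333.
After month 6 (no interest yet): B = £11,710.00 − 6·£375.00 = £9,460.00.
Then at r₁ with £375.00/mo: n₂ = −ln(1 − r₁·B/P)/ln(1+r₁) ≈ 30.68 → 31 more payments.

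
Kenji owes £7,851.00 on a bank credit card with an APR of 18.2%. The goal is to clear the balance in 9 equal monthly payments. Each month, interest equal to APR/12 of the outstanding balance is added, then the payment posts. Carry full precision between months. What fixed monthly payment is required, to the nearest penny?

Monthly rate r = 18.2%/12 = 1.51667% = 0.0151667.
Level-payment amortization: P = B₀·r / (1 − (1+r)^(−n)) = 7851.00·0.0151667 / (1 − 1.01517^(−9)).
Denominator 1 − (1+r)^(−9) = 0.1266992.
P = 119.073 / 0.1266992 ≈ 939.81.

£939.81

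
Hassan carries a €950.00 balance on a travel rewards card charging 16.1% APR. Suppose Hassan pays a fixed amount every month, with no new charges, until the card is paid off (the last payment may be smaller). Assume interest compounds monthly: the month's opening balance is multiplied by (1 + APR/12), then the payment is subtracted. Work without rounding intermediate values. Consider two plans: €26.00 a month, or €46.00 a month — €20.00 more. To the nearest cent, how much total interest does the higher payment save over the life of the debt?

€194.55

Monthly rate r = 16.1%/12 = 1.34167% = 0.0134167.
At €26.00/mo: n = ⌈−ln(1 − rB₀/P)/ln(1+r)⌉ = 51 payments (last €14.50); total interest = total paid − €950.00 = €364.50.
At €46.00/mo: 25 payments (last €15.95); total interest €169.95.
Interest saved = €364.50 − €169.95 = €194.55.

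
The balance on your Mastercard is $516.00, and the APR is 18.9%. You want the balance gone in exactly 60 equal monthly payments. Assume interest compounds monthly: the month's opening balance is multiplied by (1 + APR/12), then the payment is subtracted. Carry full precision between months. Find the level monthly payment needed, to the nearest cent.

Monthly rate r = 18.9%/12 = 1.575% = 0.01575.
Level-payment amortization: P = B₀·r / (1 − (1+r)^(−n)) = 516.00·0.01575 / (1 − 1.01575^(−60)).
Denominator 1 − (1+r)^(−60) = 0.608447375.
P = 8.127 / 0.608447375 ≈ 13.36.

$13.36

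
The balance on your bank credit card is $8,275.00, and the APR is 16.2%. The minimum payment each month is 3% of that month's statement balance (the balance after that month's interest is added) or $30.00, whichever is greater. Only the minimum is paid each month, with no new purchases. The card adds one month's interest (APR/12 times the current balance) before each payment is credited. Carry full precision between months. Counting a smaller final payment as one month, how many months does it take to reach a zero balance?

169 months

Monthly rate r = 16.2%/12 = 1.35% = 0.0135.
While 3% of the post-interest balance exceeds $30.00, each month B ← (B·(1+r))·(1 − 0.03), i.e. B shrinks by the factor (1+r)·0.97 = 0.9831.
This holds for months 1–125. Entering month 126 the balance is $982.21; 3% of the post-interest balance is now below $30.00, so the flat $30.00 minimum applies from here.
From month 126 a fixed $30.00 at rate r clears $982.21 in 44 more payments. Total: 125 + 44 = 169 months.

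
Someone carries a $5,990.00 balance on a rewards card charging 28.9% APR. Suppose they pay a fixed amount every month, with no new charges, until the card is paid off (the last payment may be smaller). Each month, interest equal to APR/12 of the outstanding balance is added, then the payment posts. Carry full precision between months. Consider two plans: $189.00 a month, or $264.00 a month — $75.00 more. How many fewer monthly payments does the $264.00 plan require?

27 fewer payments

Monthly rate r = 28.9%/12 = 2.40833% = 0.0240833.
At $189.00/mo: n = ⌈−ln(1 − rB₀/P)/ln(1+r)⌉ = 61 payments (last $103.69); total interest = total paid − $5,990.00 = $5,453.69.
At $264.00/mo: 34 payments (last $59.21); total interest $2,781.21.
Payments saved = 61 − 34 = 27.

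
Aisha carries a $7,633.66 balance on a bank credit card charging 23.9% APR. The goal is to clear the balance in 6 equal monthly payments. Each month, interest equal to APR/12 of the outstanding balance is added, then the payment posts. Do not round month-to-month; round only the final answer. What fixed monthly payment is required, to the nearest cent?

$1,362.42

Monthly rate r = 23.9%/12 = 1.99167% = 0.0199167.
Level-payment amortization: P = B₀·r / (1 − (1+r)^(−n)) = 7633.66·0.0199167 / (1 − 1.01992^(−6)).
Denominator 1 − (1+r)^(−6) = 0.111593213.
P = 152.037 / 0.111593213 ≈ 1362.42.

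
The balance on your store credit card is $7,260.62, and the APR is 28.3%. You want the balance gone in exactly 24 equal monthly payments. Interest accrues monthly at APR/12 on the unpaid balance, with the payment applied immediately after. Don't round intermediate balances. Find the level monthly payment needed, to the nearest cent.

Monthly rate r = 28.3%/12 = 2.35833% = 0.0235833.
Level-payment amortization: P = B₀·r / (1 − (1+r)^(−n)) = 7260.62·0.0235833 / (1 − 1.02358^(−24)).
Denominator 1 − (1+r)^(−24) = 0.428464698.
P = 171.23 / 0.428464698 ≈ 399.64.

$399.64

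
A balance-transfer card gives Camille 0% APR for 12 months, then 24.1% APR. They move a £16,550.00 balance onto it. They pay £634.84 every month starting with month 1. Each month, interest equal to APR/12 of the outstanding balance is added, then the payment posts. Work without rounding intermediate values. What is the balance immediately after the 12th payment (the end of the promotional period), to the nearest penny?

£8,931.92

Promo months 1–12 at r₀ = 0%/12 = 0; months 13+ at r₁ = 24.1%/12 = 0.0200833.
After month 12 (no interest yet): B = £16,550.00 − 12·£634.84 = £8,931.92.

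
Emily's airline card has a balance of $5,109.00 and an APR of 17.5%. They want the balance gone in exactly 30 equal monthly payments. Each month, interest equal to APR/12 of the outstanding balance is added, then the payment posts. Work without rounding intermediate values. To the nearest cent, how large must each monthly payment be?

$211.48

Monthly rate r = 17.5%/12 = 1.45833% = 0.0145833.
Level-payment amortization: P = B₀·r / (1 − (1+r)^(−n)) = 5109.00·0.0145833 / (1 − 1.01458^(−30)).
Denominator 1 − (1+r)^(−30) = 0.35230837.
P = 74.5062 / 0.35230837 ≈ 211.48.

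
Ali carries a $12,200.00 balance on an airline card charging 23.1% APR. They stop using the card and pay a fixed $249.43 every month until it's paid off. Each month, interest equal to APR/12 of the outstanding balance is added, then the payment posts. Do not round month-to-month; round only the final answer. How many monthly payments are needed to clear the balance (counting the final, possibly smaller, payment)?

Monthly rate r = 23.1%/12 = 1.925% = 0.01925.
Recurrence: B ← B·(1+r) − $249.43.
Month 1: interest $234.85; balance after payment $12,185.42.
Month 2: interest $234.57; balance after payment $12,170.56.
Closed form: n = −ln(1 − rB₀/P)/ln(1+r) = −ln(0.058453)/ln(1.01925) ≈ 148.923, so the balance reaches zero during payment 149.

149 months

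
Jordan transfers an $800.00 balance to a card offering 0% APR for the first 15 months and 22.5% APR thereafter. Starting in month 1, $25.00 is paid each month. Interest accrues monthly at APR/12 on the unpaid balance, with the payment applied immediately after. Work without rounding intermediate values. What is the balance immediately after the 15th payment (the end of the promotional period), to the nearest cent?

Promo months 1–15 at r₀ = 0%/12 = 0; months 16+ at r₁ = 22.5%/12 = 0.01875.
After month 15 (no interest yet): B = $800.00 − 15·$25.00 = $425.00.

$425.00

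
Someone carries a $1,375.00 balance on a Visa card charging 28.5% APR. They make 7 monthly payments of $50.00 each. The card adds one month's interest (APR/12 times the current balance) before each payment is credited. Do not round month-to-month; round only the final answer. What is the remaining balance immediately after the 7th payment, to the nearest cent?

$1,244.59

Monthly rate r = 28.5%/12 = 2.375% = 0.02375.
Each month: B ← B·(1+r) − $50.00.
Month 1: interest $32.66; balance after payment $1,357.66.
Month 2: interest $32.24; balance after payment $1,339.90.
Month 3: interest $31.82; balance after payment $1,321.72.
Month 4: interest $31.39; balance after payment $1,303.11.
Month 5: interest $30.95; balance after payment $1,284.06.
Month 6: interest $30.50; balance after payment $1,264.56.
Month 7: interest $30.03; balance after payment $1,244.59.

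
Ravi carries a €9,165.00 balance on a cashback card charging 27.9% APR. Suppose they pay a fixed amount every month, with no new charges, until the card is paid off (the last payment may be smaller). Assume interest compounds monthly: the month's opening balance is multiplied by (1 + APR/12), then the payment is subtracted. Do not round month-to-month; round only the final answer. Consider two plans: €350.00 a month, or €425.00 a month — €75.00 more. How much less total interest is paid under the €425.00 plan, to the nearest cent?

Monthly rate r = 27.9%/12 = 2.325% = 0.02325.
At €350.00/mo: n = ⌈−ln(1 − rB₀/P)/ln(1+r)⌉ = 41 payments (last €293.36); total interest = total paid − €9,165.00 = €5,128.36.
At €425.00/mo: 31 payments (last €119.23); total interest €3,704.23.
Interest saved = €5,128.36 − €3,704.23 = €1,424.13.

€1,424.13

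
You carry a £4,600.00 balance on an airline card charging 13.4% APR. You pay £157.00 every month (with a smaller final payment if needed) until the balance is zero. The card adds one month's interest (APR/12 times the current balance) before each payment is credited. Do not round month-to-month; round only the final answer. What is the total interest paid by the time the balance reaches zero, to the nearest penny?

Monthly rate r = 13.4%/12 = 1.11667% = 0.0111667.
Payoff takes n = ⌈−ln(1 − rB₀/P)/ln(1+r)⌉ = ⌈35.685⌉ = 36 payments; the last is £107.70.
Total paid = 35·£157.00 + £107.70 = £5,602.70.
Total interest = total paid − principal = £5,602.70 − £4,600.00 = £1,002.70.

£1,002.70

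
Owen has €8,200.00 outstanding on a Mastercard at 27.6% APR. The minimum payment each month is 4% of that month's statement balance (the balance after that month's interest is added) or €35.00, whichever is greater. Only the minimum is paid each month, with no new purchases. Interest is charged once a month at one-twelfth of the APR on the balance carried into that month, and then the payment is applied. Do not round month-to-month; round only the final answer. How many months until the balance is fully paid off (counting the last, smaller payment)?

Monthly rate r = 27.6%/12 = 2.3% = 0.023.
While 4% of the post-interest balance exceeds €35.00, each month B ← (B·(1+r))·(1 − 0.04), i.e. B shrinks by the factor (1+r)·0.96 = 0.98208.
This holds for months 1–126. Entering month 127 the balance is €840.08; 4% of the post-interest balance is now below €35.00, so the flat €35.00 minimum applies from here.
From month 127 a fixed €35.00 at rate r clears €840.08 in 36 more payments. Total: 126 + 36 = 162 months.

162 months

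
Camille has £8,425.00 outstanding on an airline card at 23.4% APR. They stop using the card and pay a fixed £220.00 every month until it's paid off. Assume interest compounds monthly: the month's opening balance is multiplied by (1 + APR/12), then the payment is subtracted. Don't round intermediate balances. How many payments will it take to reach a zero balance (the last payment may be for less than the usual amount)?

Monthly rate r = 23.4%/12 = 1.95% = 0.0195.
Recurrence: B ← B·(1+r) − £220.00.
Month 1: interest £164.29; balance after payment £8,369.29.
Month 2: interest £163.20; balance after payment £8,312.49.
Closed form: n = −ln(1 − rB₀/P)/ln(1+r) = −ln(0.25324)/ln(1.0195) ≈ 71.116, so the balance reaches zero during payment 72.

72 payments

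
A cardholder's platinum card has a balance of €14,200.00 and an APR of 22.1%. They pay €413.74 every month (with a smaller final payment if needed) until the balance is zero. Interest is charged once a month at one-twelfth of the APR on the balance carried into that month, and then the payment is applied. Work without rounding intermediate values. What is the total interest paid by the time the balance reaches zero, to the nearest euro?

Monthly rate r = 22.1%/12 = 1.84167% = 0.0184167.
Payoff takes n = ⌈−ln(1 − rB₀/P)/ln(1+r)⌉ = ⌈54.791⌉ = 55 payments; the last is €327.91.
Total paid = 54·€413.74 + €327.91 = €22,669.87.
Total interest = total paid − principal = €22,669.87 − €14,200.00 = €8,469.87.

€8,470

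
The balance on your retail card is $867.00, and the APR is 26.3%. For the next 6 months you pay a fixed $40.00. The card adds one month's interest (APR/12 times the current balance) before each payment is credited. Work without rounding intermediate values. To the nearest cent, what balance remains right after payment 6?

Monthly rate r = 26.3%/12 = 2.19167% = 0.0219167.
Each month: B ← B·(1+r) − $40.00.
Month 1: interest $19.00; balance after payment $846.00.
Month 2: interest $18.54; balance after payment $824.54.
Month 3: interest $18.07; balance after payment $802.61.
Month 4: interest $17.59; balance after payment $780.21.
Month 5: interest $17.10; balance after payment $757.30.
Month 6: interest $16.60; balance after payment $733.90.

$733.90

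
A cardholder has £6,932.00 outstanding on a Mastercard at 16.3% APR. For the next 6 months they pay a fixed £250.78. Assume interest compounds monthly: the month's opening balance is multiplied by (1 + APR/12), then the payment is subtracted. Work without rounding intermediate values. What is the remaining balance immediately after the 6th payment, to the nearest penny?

£5,959.78

Monthly rate r = 16.3%/12 = 1.35833% = 0.0135833.
Each month: B ← B·(1+r) − £250.78.
Month 1: interest £94.16; balance after payment £6,775.38.
Month 2: interest £92.03; balance after payment £6,616.63.
Month 3: interest £89.88; balance after payment £6,455.73.
Month 4: interest £87.69; balance after payment £6,292.64.
Month 5: interest £85.48; balance after payment £6,127.33.
Month 6: interest £83.23; balance after payment £5,959.78.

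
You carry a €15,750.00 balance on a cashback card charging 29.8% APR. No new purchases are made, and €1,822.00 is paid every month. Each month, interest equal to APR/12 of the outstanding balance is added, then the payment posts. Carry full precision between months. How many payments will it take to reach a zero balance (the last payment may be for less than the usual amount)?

10 months

Monthly rate r = 29.8%/12 = 2.48333% = 0.0248333.
Recurrence: B ← B·(1+r) − €1,822.00.
Month 1: interest €391.12; balance after payment €14,319.12.
Month 2: interest €355.59; balance after payment €12,852.72.
Closed form: n = −ln(1 − rB₀/P)/ln(1+r) = −ln(0.78533)/ln(1.02483) ≈ 9.851, so the balance reaches zero during payment 10.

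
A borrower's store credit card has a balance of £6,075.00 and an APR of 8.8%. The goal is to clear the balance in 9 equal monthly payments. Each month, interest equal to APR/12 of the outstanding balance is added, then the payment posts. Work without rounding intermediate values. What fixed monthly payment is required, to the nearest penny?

Monthly rate r = 8.8%/12 = 0.733333% = 0.00733333.
Level-payment amortization: P = B₀·r / (1 − (1+r)^(−n)) = 6075.00·0.00733333 / (1 − 1.00733^(−9)).
Denominator 1 − (1+r)^(−9) = 0.0636436664.
P = 44.55 / 0.0636436664 ≈ 699.99.

£699.99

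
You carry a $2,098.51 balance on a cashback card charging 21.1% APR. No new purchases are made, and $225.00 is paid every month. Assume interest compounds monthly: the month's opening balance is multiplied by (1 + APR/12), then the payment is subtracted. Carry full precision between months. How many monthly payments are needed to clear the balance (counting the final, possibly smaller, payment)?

11 payments

Monthly rate r = 21.1%/12 = 1.75833% = 0.0175833.
Recurrence: B ← B·(1+r) − $225.00.
Month 1: interest $36.90; balance after payment $1,910.41.
Month 2: interest $33.59; balance after payment $1,719.00.
Closed form: n = −ln(1 − rB₀/P)/ln(1+r) = −ln(0.83601)/ln(1.01758) ≈ 10.276, so the balance reaches zero during payment 11.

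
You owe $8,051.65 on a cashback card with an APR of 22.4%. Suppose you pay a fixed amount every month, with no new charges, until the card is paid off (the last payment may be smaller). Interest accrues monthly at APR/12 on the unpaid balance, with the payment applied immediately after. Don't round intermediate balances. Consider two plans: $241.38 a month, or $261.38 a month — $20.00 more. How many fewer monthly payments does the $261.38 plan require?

Monthly rate r = 22.4%/12 = 1.86667% = 0.0186667.
At $241.38/mo: n = ⌈−ln(1 − rB₀/P)/ln(1+r)⌉ = 53 payments (last $168.68); total interest = total paid − $8,051.65 = $4,668.79.
At $261.38/mo: 47 payments (last $70.45); total interest $4,042.28.
Payments saved = 53 − 47 = 6.

6 fewer payments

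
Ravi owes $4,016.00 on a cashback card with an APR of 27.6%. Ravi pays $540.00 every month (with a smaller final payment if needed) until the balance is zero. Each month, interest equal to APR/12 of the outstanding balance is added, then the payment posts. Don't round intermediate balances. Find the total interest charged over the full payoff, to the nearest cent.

$440.08

Monthly rate r = 27.6%/12 = 2.3% = 0.023.
Payoff takes n = ⌈−ln(1 − rB₀/P)/ln(1+r)⌉ = ⌈8.250⌉ = 9 payments; the last is $136.08.
Total paid = 8·$540.00 + $136.08 = $4,456.08.
Total interest = total paid − principal = $4,456.08 − $4,016.00 = $440.08.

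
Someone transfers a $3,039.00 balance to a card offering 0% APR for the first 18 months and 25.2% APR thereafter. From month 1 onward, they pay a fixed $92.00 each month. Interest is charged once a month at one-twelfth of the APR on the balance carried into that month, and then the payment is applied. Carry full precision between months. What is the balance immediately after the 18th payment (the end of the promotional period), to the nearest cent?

$1,383.00

Promo months 1–18 at r₀ = 0%/12 = 0; months 19+ at r₁ = 25.2%/12 = 0.021.
After month 18 (no interest yet): B = $3,039.00 − 18·$92.00 = $1,383.00.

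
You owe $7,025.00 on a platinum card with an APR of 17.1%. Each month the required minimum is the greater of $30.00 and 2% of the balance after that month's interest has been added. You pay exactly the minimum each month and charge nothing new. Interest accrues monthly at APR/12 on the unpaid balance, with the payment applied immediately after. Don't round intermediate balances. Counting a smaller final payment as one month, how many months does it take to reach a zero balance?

Monthly rate r = 17.1%/12 = 1.425% = 0.01425.
While 2% of the post-interest balance exceeds $30.00, each month B ← (B·(1+r))·(1 − 0.02), i.e. B shrinks by the factor (1+r)·0.98 = 0.99397.
This holds for months 1–258. Entering month 259 the balance is $1,473.63; 2% of the post-interest balance is now below $30.00, so the flat $30.00 minimum applies from here.
From month 259 a fixed $30.00 at rate r clears $1,473.63 in 86 more payments. Total: 258 + 86 = 344 months.

344 months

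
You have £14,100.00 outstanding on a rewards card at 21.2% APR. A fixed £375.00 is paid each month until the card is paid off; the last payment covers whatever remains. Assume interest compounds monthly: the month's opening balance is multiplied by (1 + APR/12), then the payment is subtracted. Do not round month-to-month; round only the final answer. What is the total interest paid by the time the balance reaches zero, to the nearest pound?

Monthly rate r = 21.2%/12 = 1.76667% = 0.0176667.
Payoff takes n = ⌈−ln(1 − rB₀/P)/ln(1+r)⌉ = ⌈62.324⌉ = 63 payments; the last is £122.08.
Total paid = 62·£375.00 + £122.08 = £23,372.08.
Total interest = total paid − principal = £23,372.08 − £14,100.00 = £9,272.08.

£9,272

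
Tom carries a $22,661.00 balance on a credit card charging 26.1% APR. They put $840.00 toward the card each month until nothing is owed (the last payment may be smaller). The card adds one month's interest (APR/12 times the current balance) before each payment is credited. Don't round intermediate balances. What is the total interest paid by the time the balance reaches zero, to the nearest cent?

$11,839.38

Monthly rate r = 26.1%/12 = 2.175% = 0.02175.
Payoff takes n = ⌈−ln(1 − rB₀/P)/ln(1+r)⌉ = ⌈41.071⌉ = 42 payments; the last is $60.38.
Total paid = 41·$840.00 + $60.38 = $34,500.38.
Total interest = total paid − principal = $34,500.38 − $22,661.00 = $11,839.38.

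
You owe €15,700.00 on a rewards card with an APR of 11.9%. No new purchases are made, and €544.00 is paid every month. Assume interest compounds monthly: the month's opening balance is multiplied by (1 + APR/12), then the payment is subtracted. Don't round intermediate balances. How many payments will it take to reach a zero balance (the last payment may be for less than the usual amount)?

Monthly rate r = 11.9%/12 = 0.991667% = 0.00991667.
Recurrence: B ← B·(1+r) − €544.00.
Month 1: interest €155.69; balance after payment €15,311.69.
Month 2: interest €151.84; balance after payment €14,919.53.
Closed form: n = −ln(1 − rB₀/P)/ln(1+r) = −ln(0.7138)/ln(1.00992) ≈ 34.167, so the balance reaches zero during payment 35.

35 months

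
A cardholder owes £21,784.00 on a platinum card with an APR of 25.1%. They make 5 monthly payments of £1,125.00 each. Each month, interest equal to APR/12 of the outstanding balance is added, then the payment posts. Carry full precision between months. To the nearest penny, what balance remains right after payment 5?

Monthly rate r = 25.1%/12 = 2.09167% = 0.0209167.
Each month: B ← B·(1+r) − £1,125.00.
Month 1: interest £455.65; balance after payment £21,114.65.
Month 2: interest £441.65; balance after payment £20,431.30.
Month 3: interest £427.35; balance after payment £19,733.65.
Month 4: interest £412.76; balance after payment £19,021.41.
Month 5: interest £397.86; balance after payment £18,294.28.

£18,294.28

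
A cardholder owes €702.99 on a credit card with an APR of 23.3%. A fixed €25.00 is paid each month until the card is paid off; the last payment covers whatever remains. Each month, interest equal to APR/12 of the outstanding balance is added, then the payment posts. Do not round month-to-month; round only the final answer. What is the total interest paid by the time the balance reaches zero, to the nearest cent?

€323.56

Monthly rate r = 23.3%/12 = 1.94167% = 0.0194167.
Payoff takes n = ⌈−ln(1 − rB₀/P)/ln(1+r)⌉ = ⌈41.061⌉ = 42 payments; the last is €1.55.
Total paid = 41·€25.00 + €1.55 = €1,026.55.
Total interest = total paid − principal = €1,026.55 − €702.99 = €323.56.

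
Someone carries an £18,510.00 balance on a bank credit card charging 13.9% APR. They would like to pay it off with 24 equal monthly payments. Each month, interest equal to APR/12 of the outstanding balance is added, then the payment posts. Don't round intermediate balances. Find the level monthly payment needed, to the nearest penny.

Monthly rate r = 13.9%/12 = 1.15833% = 0.0115833.
Level-payment amortization: P = B₀·r / (1 − (1+r)^(−n)) = 18510.00·0.0115833 / (1 − 1.01158^(−24)).
Denominator 1 − (1+r)^(−24) = 0.241492235.
P = 214.408 / 0.241492235 ≈ 887.84.

£887.84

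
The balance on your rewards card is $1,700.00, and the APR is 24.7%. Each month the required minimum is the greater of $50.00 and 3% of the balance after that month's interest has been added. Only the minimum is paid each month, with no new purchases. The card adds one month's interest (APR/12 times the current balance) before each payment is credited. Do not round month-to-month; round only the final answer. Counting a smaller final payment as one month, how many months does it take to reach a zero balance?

Monthly rate r = 24.7%/12 = 2.05833% = 0.0205833.
While 3% of the post-interest balance exceeds $50.00, each month B ← (B·(1+r))·(1 − 0.03), i.e. B shrinks by the factor (1+r)·0.97 = 0.98997.
This holds for months 1–4. Entering month 5 the balance is $1,632.79; 3% of the post-interest balance is now below $50.00, so the flat $50.00 minimum applies from here.
From month 5 a fixed $50.00 at rate r clears $1,632.79 in 55 more payments. Total: 4 + 55 = 59 months.

59 months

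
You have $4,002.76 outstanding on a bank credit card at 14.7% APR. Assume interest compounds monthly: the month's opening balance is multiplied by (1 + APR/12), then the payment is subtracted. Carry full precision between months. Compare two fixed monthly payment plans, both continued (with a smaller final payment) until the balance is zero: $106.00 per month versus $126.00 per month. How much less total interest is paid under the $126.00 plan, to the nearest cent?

Monthly rate r = 14.7%/12 = 1.225% = 0.01225.
At $106.00/mo: n = ⌈−ln(1 − rB₀/P)/ln(1+r)⌉ = 52 payments (last $0.23); total interest = total paid − $4,002.76 = $1,403.47.
At $126.00/mo: 41 payments (last $61.17); total interest $1,098.41.
Interest saved = $1,403.47 − $1,098.41 = $305.06.

$305.06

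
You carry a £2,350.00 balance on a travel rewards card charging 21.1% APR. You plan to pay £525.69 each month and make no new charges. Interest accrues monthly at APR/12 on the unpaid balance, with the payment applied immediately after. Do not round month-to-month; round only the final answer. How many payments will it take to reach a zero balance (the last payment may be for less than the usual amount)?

Monthly rate r = 21.1%/12 = 1.75833% = 0.0175833.
Recurrence: B ← B·(1+r) − £525.69.
Month 1: interest £41.32; balance after payment £1,865.63.
Month 2: interest £32.80; balance after payment £1,372.74.
Month 3: interest £24.14; balance after payment £871.19.
Month 4: interest £15.32; balance after payment £360.82.
Month 5: interest £6.34; balance after payment £0.00.

5 months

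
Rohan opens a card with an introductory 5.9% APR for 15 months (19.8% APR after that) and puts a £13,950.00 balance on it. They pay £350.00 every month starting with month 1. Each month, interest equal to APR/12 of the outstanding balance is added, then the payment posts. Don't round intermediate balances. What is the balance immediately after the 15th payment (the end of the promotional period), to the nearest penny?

£9,580.39

Promo months 1–15 at r₀ = 5.9%/12 = 0.00491667; months 16+ at r₁ = 19.8%/12 = 0.0165.
After month 15: iterate B ← B·(1+r₀) − £350.00 for 15 months → £9,580.39.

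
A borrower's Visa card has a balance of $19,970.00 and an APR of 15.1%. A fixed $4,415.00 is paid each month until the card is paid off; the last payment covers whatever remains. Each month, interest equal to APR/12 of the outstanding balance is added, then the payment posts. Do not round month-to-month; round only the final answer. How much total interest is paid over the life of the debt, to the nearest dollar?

$726

Monthly rate r = 15.1%/12 = 1.25833% = 0.0125833.
Payoff takes n = ⌈−ln(1 − rB₀/P)/ln(1+r)⌉ = ⌈4.686⌉ = 5 payments; the last is $3,035.88.
Total paid = 4·$4,415.00 + $3,035.88 = $20,695.88.
Total interest = total paid − principal = $20,695.88 − $19,970.00 = $725.88.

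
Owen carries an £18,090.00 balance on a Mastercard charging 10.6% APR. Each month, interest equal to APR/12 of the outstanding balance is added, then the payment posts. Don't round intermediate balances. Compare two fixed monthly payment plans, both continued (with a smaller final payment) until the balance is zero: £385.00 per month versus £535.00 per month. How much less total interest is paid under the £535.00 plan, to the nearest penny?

Monthly rate r = 10.6%/12 = 0.883333% = 0.00883333.
At £385.00/mo: n = ⌈−ln(1 − rB₀/P)/ln(1+r)⌉ = 61 payments (last £374.75); total interest = total paid − £18,090.00 = £5,384.75.
At £535.00/mo: 41 payments (last £183.78); total interest £3,493.78.
Interest saved = £5,384.75 − £3,493.78 = £1,890.97.

£1,890.97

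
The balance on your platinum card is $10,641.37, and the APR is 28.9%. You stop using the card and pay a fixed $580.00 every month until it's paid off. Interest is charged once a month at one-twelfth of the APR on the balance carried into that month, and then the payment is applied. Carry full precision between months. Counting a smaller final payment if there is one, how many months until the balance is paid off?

Monthly rate r = 28.9%/12 = 2.40833% = 0.0240833.
Recurrence: B ← B·(1+r) − $580.00.
Month 1: interest $256.28; balance after payment $10,317.65.
Month 2: interest $248.48; balance after payment $9,986.13.
Closed form: n = −ln(1 − rB₀/P)/ln(1+r) = −ln(0.55814)/ln(1.02408) ≈ 24.504, so the balance reaches zero during payment 25.

25 payments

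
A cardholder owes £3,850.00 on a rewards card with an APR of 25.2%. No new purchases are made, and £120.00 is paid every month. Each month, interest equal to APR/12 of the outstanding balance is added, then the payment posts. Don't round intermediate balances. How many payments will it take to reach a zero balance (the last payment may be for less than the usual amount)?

Monthly rate r = 25.2%/12 = 2.1% = 0.021.
Recurrence: B ← B·(1+r) − £120.00.
Month 1: interest £80.85; balance after payment £3,810.85.
Month 2: interest £80.03; balance after payment £3,770.88.
Closed form: n = −ln(1 − rB₀/P)/ln(1+r) = −ln(0.32625)/ln(1.021) ≈ 53.896, so the balance reaches zero during payment 54.

54 payments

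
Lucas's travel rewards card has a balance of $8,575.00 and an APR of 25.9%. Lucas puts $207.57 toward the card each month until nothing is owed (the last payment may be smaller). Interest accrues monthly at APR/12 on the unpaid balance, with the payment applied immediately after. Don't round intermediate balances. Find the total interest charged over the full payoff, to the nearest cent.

Monthly rate r = 25.9%/12 = 2.15833% = 0.0215833.
Payoff takes n = ⌈−ln(1 − rB₀/P)/ln(1+r)⌉ = ⌈104.069⌉ = 105 payments; the last is $14.55.
Total paid = 104·$207.57 + $14.55 = $21,601.83.
Total interest = total paid − principal = $21,601.83 − $8,575.00 = $13,026.83.

$13,026.83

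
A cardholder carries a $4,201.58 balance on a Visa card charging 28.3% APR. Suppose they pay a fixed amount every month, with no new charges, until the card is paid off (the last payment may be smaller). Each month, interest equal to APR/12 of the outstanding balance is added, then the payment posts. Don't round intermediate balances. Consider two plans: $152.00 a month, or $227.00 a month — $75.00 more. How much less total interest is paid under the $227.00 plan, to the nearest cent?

Monthly rate r = 28.3%/12 = 2.35833% = 0.0235833.
At $152.00/mo: n = ⌈−ln(1 − rB₀/P)/ln(1+r)⌉ = 46 payments (last $41.48); total interest = total paid − $4,201.58 = $2,679.90.
At $227.00/mo: 25 payments (last $138.65); total interest $1,385.07.
Interest saved = $2,679.90 − $1,385.07 = $1,294.83.

$1,294.83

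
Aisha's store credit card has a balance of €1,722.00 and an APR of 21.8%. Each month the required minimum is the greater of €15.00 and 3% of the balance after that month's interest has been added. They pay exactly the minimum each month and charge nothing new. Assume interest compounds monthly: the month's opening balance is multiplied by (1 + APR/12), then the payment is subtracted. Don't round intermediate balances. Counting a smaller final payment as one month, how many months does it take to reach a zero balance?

Monthly rate r = 21.8%/12 = 1.81667% = 0.0181667.
While 3% of the post-interest balance exceeds €15.00, each month B ← (B·(1+r))·(1 − 0.03), i.e. B shrinks by the factor (1+r)·0.97 = 0.98762.
This holds for months 1–101. Entering month 102 the balance is €489.42; 3% of the post-interest balance is now below €15.00, so the flat €15.00 minimum applies from here.
From month 102 a fixed €15.00 at rate r clears €489.42 in 50 more payments. Total: 101 + 50 = 151 months.

151 months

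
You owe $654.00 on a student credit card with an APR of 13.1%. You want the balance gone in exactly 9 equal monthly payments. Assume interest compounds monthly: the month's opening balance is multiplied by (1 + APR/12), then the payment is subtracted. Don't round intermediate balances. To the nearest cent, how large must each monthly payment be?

Monthly rate r = 13.1%/12 = 1.09167% = 0.0109167.
Level-payment amortization: P = B₀·r / (1 − (1+r)^(−n)) = 654.00·0.0109167 / (1 − 1.01092^(−9)).
Denominator 1 − (1+r)^(−9) = 0.0930950134.
P = 7.1395 / 0.0930950134 ≈ 76.69.

$76.69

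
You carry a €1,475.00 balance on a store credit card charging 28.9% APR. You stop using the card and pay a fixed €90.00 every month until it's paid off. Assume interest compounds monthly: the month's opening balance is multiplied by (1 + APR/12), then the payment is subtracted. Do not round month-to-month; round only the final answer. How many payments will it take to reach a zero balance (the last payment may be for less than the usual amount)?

22 payments

Monthly rate r = 28.9%/12 = 2.40833% = 0.0240833.
Recurrence: B ← B·(1+r) − €90.00.
Month 1: interest €35.52; balance after payment €1,420.52.
Month 2: interest €34.21; balance after payment €1,364.73.
Closed form: n = −ln(1 − rB₀/P)/ln(1+r) = −ln(0.6053)/ln(1.02408) ≈ 21.096, so the balance reaches zero during payment 22.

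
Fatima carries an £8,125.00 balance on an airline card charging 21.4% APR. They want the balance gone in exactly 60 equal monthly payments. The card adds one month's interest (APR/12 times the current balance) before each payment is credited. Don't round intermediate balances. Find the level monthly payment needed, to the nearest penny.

Monthly rate r = 21.4%/12 = 1.78333% = 0.0178333.
Level-payment amortization: P = B₀·r / (1 − (1+r)^(−n)) = 8125.00·0.0178333 / (1 − 1.01783^(−60)).
Denominator 1 − (1+r)^(−60) = 0.653741994.
P = 144.896 / 0.653741994 ≈ 221.64.

£221.64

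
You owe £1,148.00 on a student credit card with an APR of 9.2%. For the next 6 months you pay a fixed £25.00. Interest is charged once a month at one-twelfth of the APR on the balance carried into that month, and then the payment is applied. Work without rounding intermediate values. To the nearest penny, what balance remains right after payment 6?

Monthly rate r = 9.2%/12 = 0.766667% = 0.00766667.
Each month: B ← B·(1+r) − £25.00.
Month 1: interest £8.80; balance after payment £1,131.80.
Month 2: interest £8.68; balance after payment £1,115.48.
Month 3: interest £8.55; balance after payment £1,099.03.
Month 4: interest £8.43; balance after payment £1,082.46.
Month 5: interest £8.30; balance after payment £1,065.76.
Month 6: interest £8.17; balance after payment £1,048.93.

£1,048.93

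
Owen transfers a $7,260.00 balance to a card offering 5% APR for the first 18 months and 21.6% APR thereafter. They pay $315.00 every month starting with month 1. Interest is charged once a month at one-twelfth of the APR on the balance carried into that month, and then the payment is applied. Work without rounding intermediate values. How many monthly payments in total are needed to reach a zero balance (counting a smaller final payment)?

Promo months 1–18 at r₀ = 5%/12 = 0.00416667; months 19+ at r₁ = 21.6%/12 = 0.018.
After month 18: iterate B ← B·(1+r₀) − $315.00 for 18 months → $1,948.87.
Then at r₁ with $315.00/mo: n₂ = −ln(1 − r₁·B/P)/ln(1+r₁) ≈ 6.62 → 7 more payments.

25 months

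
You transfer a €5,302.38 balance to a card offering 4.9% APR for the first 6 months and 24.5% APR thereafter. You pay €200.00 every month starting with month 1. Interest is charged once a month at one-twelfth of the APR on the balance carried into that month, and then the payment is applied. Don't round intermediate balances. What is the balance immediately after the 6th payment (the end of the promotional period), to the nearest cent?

Promo months 1–6 at r₀ = 4.9%/12 = 0.00408333; months 7+ at r₁ = 24.5%/12 = 0.0204167.
After month 6: iterate B ← B·(1+r₀) − €200.00 for 6 months → €4,221.30.

€4,221.30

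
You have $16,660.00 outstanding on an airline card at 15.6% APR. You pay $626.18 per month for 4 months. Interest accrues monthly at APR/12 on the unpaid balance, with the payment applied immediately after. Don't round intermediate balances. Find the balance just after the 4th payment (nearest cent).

Monthly rate r = 15.6%/12 = 1.3% = 0.013.
Each month: B ← B·(1+r) − $626.18.
Month 1: interest $216.58; balance after payment $16,250.40.
Month 2: interest $211.26; balance after payment $15,835.48.
Month 3: interest $205.86; balance after payment $15,415.16.
Month 4: interest $200.40; balance after payment $14,989.37.

$14,989.37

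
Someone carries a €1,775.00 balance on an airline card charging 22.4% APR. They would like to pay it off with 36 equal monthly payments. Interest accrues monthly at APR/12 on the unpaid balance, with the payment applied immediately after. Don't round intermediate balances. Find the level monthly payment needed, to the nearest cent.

€68.16

Monthly rate r = 22.4%/12 = 1.86667% = 0.0186667.
Level-payment amortization: P = B₀·r / (1 − (1+r)^(−n)) = 1775.00·0.0186667 / (1 − 1.01867^(−36)).
Denominator 1 − (1+r)^(−36) = 0.486140283.
P = 33.1333 / 0.486140283 ≈ 68.16.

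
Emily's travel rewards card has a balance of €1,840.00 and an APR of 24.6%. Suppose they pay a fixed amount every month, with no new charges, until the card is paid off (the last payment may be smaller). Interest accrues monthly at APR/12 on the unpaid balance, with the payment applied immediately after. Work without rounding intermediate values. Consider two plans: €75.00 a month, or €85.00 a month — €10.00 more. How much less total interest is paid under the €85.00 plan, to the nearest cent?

€126.73

Monthly rate r = 24.6%/12 = 2.05% = 0.0205.
At €75.00/mo: n = ⌈−ln(1 − rB₀/P)/ln(1+r)⌉ = 35 payments (last €33.74); total interest = total paid − €1,840.00 = €743.74.
At €85.00/mo: 29 payments (last €77.01); total interest €617.01.
Interest saved = €743.74 − €617.01 = €126.73.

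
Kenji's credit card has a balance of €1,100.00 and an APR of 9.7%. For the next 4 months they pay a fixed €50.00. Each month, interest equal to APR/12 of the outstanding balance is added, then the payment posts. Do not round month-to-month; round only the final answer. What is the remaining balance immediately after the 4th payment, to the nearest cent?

Monthly rate r = 9.7%/12 = 0.808333% = 0.00808333.
Each month: B ← B·(1+r) − €50.00.
Month 1: interest €8.89; balance after payment €1,058.89.
Month 2: interest €8.56; balance after payment €1,017.45.
Month 3: interest €8.22; balance after payment €975.68.
Month 4: interest €7.89; balance after payment €933.56.

€933.56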